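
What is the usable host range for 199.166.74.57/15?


Network: 199.166.0.0
Broadcast: 199.167.255.255
First usable = network + 1
Last usable = broadcast - 1
Range: 199.166.0.1 to 199.167.255.254


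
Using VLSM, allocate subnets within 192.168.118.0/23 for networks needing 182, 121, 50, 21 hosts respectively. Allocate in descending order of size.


182 hosts -> /24 (254 usable): 192.168.118.0/24
121 hosts -> /25 (126 usable): 192.168.119.0/25
50 hosts -> /26 (62 usable): 192.168.119.128/26
21 hosts -> /27 (30 usable): 192.168.119.192/27
Allocation: 192.168.118.0/24 (182 hosts, 254 usable); 192.168.119.0/25 (121 hosts, 126 usable); 192.168.119.128/26 (50 hosts, 62 usable); 192.168.119.192/27 (21 hosts, 30 usable)


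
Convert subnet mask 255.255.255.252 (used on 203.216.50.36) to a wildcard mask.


Subnet mask: 255.255.255.252
Wildcard = 255.255.255.255 - subnet mask
255 - 255 = 0
255 - 255 = 0
255 - 255 = 0
255 - 252 = 3
Wildcard: 0.0.0.3


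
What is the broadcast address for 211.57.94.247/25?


Network: 211.57.94.128/25
Host bits = 7
Set all host bits to 1:
Broadcast: 211.57.94.255


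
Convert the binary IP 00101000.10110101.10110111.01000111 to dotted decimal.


00101000 = 40
10110101 = 181
10110111 = 183
01000111 = 71
IP: 40.181.183.71


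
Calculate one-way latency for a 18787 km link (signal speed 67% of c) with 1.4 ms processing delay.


Speed = 0.67 * 3e5 km/s = 201000 km/s
Propagation delay = 18787 / 201000 = 0.0935 s = 93.4677 ms
Processing delay = 1.4 ms
Total one-way latency = 94.8677 ms


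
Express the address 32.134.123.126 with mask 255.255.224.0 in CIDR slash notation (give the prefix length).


Binary: 11111111.11111111.11100000.00000000
Count leading 1s
Prefix: /19


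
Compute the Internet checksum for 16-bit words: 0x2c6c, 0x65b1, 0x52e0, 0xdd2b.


Sum all words (with carry folding):
+ 0x2c6c = 0x2c6c
+ 0x65b1 = 0x921d
+ 0x52e0 = 0xe4fd
+ 0xdd2b = 0xc229
One's complement: ~0xc229
Checksum = 0x3dd6


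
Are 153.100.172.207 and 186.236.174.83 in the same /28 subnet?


Mask: 255.255.255.240
153.100.172.207 AND mask = 153.100.172.192
186.236.174.83 AND mask = 186.236.174.80
No, different subnets (153.100.172.192 vs 186.236.174.80)


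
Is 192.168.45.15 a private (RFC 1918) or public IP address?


RFC 1918 private ranges:
  10.0.0.0/8 (10.0.0.0 - 10.255.255.255)
  172.16.0.0/12 (172.16.0.0 - 172.31.255.255)
  192.168.0.0/16 (192.168.0.0 - 192.168.255.255)
Private (in 192.168.0.0/16)


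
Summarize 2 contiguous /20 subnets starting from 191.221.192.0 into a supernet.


Original prefix: /20
Number of subnets: 2 = 2^1
New prefix = 20 - 1 = 19
Supernet: 191.221.192.0/19


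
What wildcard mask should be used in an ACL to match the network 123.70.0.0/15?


Subnet mask: 255.254.0.0
Wildcard = 255.255.255.255 - subnet mask
255 - 255 = 0
255 - 254 = 1
255 - 0 = 255
255 - 0 = 255
Wildcard: 0.1.255.255


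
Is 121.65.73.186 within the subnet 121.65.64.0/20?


Subnet network: 121.65.64.0
Test IP AND mask: 121.65.64.0
Yes, 121.65.73.186 is in 121.65.64.0/20


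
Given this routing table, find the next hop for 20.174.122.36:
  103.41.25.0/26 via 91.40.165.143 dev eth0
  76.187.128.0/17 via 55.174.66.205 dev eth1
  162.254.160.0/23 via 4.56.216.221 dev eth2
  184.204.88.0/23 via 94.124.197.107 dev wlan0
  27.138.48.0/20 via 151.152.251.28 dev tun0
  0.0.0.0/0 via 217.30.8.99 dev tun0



Longest prefix match for 20.174.122.36:
  /26 103.41.25.0: no
  /17 76.187.128.0: no
  /23 162.254.160.0: no
  /23 184.204.88.0: no
  /20 27.138.48.0: no
  /0 0.0.0.0: MATCH
Selected: next-hop 217.30.8.99 via tun0 (matched /0)


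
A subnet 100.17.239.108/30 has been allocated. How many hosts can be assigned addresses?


Host bits = 32 - 30 = 2
Total addresses = 2^2 = 4
Usable = total - 2 (network and broadcast)
Usable hosts: 2


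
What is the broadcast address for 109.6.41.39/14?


Network: 109.4.0.0/14
Host bits = 18
Set all host bits to 1:
Broadcast: 109.7.255.255


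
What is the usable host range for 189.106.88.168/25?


Network: 189.106.88.128
Broadcast: 189.106.88.255
First usable = network + 1
Last usable = broadcast - 1
Range: 189.106.88.129 to 189.106.88.254


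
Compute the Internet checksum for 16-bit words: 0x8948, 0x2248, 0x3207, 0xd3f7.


Sum all words (with carry folding):
+ 0x8948 = 0x8948
+ 0x2248 = 0xab90
+ 0x3207 = 0xdd97
+ 0xd3f7 = 0xb18f
One's complement: ~0xb18f
Checksum = 0x4e70


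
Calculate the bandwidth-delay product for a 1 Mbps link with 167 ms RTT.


BDP = bandwidth * RTT
= 1 Mbps * 167 ms
= 1 * 1e6 * 167 / 1000 bits
= 167000 bits
= 20875 bytes
= 20.3857 KB
BDP = 167000 bits (20875 bytes)


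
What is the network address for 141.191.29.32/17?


IP:   10001101.10111111.00011101.00100000
Mask: 11111111.11111111.10000000.00000000
AND operation:
Net:  10001101.10111111.00000000.00000000
Network: 141.191.0.0/17


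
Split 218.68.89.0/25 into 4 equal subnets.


New prefix = 25 + 2 = 27
Each subnet has 32 addresses
  218.68.89.0/27
  218.68.89.32/27
  218.68.89.64/27
  218.68.89.96/27
Subnets: 218.68.89.0/27, 218.68.89.32/27, 218.68.89.64/27, 218.68.89.96/27


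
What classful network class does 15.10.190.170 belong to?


First octet: 15
Binary: 00001111
0xxxxxxx -> Class A (1-126)
Class A, default mask 255.0.0.0 (/8)


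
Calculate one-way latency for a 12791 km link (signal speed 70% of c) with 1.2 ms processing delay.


Speed = 0.7 * 3e5 km/s = 210000 km/s
Propagation delay = 12791 / 210000 = 0.0609 s = 60.9095 ms
Processing delay = 1.2 ms
Total one-way latency = 62.1095 ms


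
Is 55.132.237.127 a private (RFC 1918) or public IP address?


RFC 1918 private ranges:
  10.0.0.0/8 (10.0.0.0 - 10.255.255.255)
  172.16.0.0/12 (172.16.0.0 - 172.31.255.255)
  192.168.0.0/16 (192.168.0.0 - 192.168.255.255)
Public (not in any RFC 1918 range)


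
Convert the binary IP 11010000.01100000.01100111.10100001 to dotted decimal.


11010000 = 208
01100000 = 96
01100111 = 103
10100001 = 161
IP: 208.96.103.161


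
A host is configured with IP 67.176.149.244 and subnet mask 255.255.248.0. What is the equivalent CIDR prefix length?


Binary: 11111111.11111111.11111000.00000000
Count leading 1s
Prefix: /21


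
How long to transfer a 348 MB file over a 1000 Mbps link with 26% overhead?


Effective throughput = 1000 * (1 - 26/100) = 740 Mbps
File size in Mb = 348 * 8 = 2784 Mb
Time = 2784 / 740
Time = 3.7622 seconds


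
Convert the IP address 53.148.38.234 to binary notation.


53 = 00110101
148 = 10010100
38 = 00100110
234 = 11101010
Binary: 00110101.10010100.00100110.11101010


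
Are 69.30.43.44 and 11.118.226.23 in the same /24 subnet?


Mask: 255.255.255.0
69.30.43.44 AND mask = 69.30.43.0
11.118.226.23 AND mask = 11.118.226.0
No, different subnets (69.30.43.0 vs 11.118.226.0)


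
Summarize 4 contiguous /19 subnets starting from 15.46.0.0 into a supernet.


Original prefix: /19
Number of subnets: 4 = 2^2
New prefix = 19 - 2 = 17
Supernet: 15.46.0.0/17


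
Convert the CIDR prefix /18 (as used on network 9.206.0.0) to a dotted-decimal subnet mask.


/18 means 18 network bits, 14 host bits
Binary: 11111111111111111100000000000000
Mask: 255.255.192.0


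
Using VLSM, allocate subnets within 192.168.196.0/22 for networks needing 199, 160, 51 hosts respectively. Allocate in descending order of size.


199 hosts -> /24 (254 usable): 192.168.196.0/24
160 hosts -> /24 (254 usable): 192.168.197.0/24
51 hosts -> /26 (62 usable): 192.168.198.0/26
Allocation: 192.168.196.0/24 (199 hosts, 254 usable); 192.168.197.0/24 (160 hosts, 254 usable); 192.168.198.0/26 (51 hosts, 62 usable)


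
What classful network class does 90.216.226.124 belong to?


First octet: 90
Binary: 01011010
0xxxxxxx -> Class A (1-126)
Class A, default mask 255.0.0.0 (/8)


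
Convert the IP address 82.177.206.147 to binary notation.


82 = 01010010
177 = 10110001
206 = 11001110
147 = 10010011
Binary: 01010010.10110001.11001110.10010011


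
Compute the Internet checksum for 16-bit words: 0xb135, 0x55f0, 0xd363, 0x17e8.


Sum all words (with carry folding):
+ 0xb135 = 0xb135
+ 0x55f0 = 0x0726
+ 0xd363 = 0xda89
+ 0x17e8 = 0xf271
One's complement: ~0xf271
Checksum = 0x0d8e


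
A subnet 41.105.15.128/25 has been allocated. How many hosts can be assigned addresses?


Host bits = 32 - 25 = 7
Total addresses = 2^7 = 128
Usable = total - 2 (network and broadcast)
Usable hosts: 126


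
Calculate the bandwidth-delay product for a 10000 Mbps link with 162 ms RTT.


BDP = bandwidth * RTT
= 10000 Mbps * 162 ms
= 10000 * 1e6 * 162 / 1000 bits
= 1620000000 bits
= 202500000 bytes
= 197753.9062 KB
BDP = 1620000000 bits (202500000 bytes)


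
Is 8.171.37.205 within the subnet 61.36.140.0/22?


Subnet network: 61.36.140.0
Test IP AND mask: 8.171.36.0
No, 8.171.37.205 is not in 61.36.140.0/22


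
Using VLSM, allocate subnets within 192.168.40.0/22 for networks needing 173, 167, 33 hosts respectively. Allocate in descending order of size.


173 hosts -> /24 (254 usable): 192.168.40.0/24
167 hosts -> /24 (254 usable): 192.168.41.0/24
33 hosts -> /26 (62 usable): 192.168.42.0/26
Allocation: 192.168.40.0/24 (173 hosts, 254 usable); 192.168.41.0/24 (167 hosts, 254 usable); 192.168.42.0/26 (33 hosts, 62 usable)


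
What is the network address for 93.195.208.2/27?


IP:   01011101.11000011.11010000.00000010
Mask: 11111111.11111111.11111111.11100000
AND operation:
Net:  01011101.11000011.11010000.00000000
Network: 93.195.208.0/27


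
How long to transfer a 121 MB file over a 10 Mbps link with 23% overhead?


Effective throughput = 10 * (1 - 23/100) = 7.7 Mbps
File size in Mb = 121 * 8 = 968 Mb
Time = 968 / 7.7
Time = 125.7143 seconds


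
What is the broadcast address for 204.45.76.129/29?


Network: 204.45.76.128/29
Host bits = 3
Set all host bits to 1:
Broadcast: 204.45.76.135


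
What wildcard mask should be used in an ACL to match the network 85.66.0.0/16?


Subnet mask: 255.255.0.0
Wildcard = 255.255.255.255 - subnet mask
255 - 255 = 0
255 - 255 = 0
255 - 0 = 255
255 - 0 = 255
Wildcard: 0.0.255.255


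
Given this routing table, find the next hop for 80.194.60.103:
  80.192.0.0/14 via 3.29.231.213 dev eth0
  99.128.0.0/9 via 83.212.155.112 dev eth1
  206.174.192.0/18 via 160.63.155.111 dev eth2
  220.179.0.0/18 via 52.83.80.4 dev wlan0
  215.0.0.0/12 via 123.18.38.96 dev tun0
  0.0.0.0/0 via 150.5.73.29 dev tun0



Longest prefix match for 80.194.60.103:
  /14 80.192.0.0: MATCH
  /9 99.128.0.0: no
  /18 206.174.192.0: no
  /18 220.179.0.0: no
  /12 215.0.0.0: no
  /0 0.0.0.0: MATCH
Selected: next-hop 3.29.231.213 via eth0 (matched /14)


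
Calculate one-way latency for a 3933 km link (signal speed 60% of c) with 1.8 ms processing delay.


Speed = 0.6 * 3e5 km/s = 180000 km/s
Propagation delay = 3933 / 180000 = 0.0219 s = 21.85 ms
Processing delay = 1.8 ms
Total one-way latency = 23.65 ms


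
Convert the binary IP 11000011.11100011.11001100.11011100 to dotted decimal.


11000011 = 195
11100011 = 227
11001100 = 204
11011100 = 220
IP: 195.227.204.220


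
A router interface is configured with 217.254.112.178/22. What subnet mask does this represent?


/22 means 22 network bits, 10 host bits
Binary: 11111111111111111111110000000000
Mask: 255.255.252.0


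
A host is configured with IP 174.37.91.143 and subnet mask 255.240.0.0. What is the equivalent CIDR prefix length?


Binary: 11111111.11110000.00000000.00000000
Count leading 1s
Prefix: /12


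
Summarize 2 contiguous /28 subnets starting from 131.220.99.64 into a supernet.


Original prefix: /28
Number of subnets: 2 = 2^1
New prefix = 28 - 1 = 27
Supernet: 131.220.99.64/27


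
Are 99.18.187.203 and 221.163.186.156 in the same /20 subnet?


Mask: 255.255.240.0
99.18.187.203 AND mask = 99.18.176.0
221.163.186.156 AND mask = 221.163.176.0
No, different subnets (99.18.176.0 vs 221.163.176.0)


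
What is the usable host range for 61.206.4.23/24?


Network: 61.206.4.0
Broadcast: 61.206.4.255
First usable = network + 1
Last usable = broadcast - 1
Range: 61.206.4.1 to 61.206.4.254


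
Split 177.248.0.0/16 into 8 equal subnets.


New prefix = 16 + 3 = 19
Each subnet has 8192 addresses
  177.248.0.0/19
  177.248.32.0/19
  177.248.64.0/19
  177.248.96.0/19
  177.248.128.0/19
  177.248.160.0/19
  177.248.192.0/19
  177.248.224.0/19
Subnets: 177.248.0.0/19, 177.248.32.0/19, 177.248.64.0/19, 177.248.96.0/19, 177.248.128.0/19, 177.248.160.0/19, 177.248.192.0/19, 177.248.224.0/19


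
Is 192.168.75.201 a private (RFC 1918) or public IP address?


RFC 1918 private ranges:
  10.0.0.0/8 (10.0.0.0 - 10.255.255.255)
  172.16.0.0/12 (172.16.0.0 - 172.31.255.255)
  192.168.0.0/16 (192.168.0.0 - 192.168.255.255)
Private (in 192.168.0.0/16)


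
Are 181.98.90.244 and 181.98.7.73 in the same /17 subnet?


Mask: 255.255.128.0
181.98.90.244 AND mask = 181.98.0.0
181.98.7.73 AND mask = 181.98.0.0
Yes, same subnet (181.98.0.0)


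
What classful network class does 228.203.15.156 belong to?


First octet: 228
Binary: 11100100
1110xxxx -> Class D (224-239)
Class D (multicast), default mask N/A


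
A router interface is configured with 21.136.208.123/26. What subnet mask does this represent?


/26 means 26 network bits, 6 host bits
Binary: 11111111111111111111111111000000
Mask: 255.255.255.192


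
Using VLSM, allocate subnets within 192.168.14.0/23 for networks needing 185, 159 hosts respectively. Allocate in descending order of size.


185 hosts -> /24 (254 usable): 192.168.14.0/24
159 hosts -> /24 (254 usable): 192.168.15.0/24
Allocation: 192.168.14.0/24 (185 hosts, 254 usable); 192.168.15.0/24 (159 hosts, 254 usable)


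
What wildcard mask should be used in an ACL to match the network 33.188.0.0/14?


Subnet mask: 255.252.0.0
Wildcard = 255.255.255.255 - subnet mask
255 - 255 = 0
255 - 252 = 3
255 - 0 = 255
255 - 0 = 255
Wildcard: 0.3.255.255


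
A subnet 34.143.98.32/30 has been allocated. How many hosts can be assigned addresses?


Host bits = 32 - 30 = 2
Total addresses = 2^2 = 4
Usable = total - 2 (network and broadcast)
Usable hosts: 2


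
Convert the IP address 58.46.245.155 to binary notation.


58 = 00111010
46 = 00101110
245 = 11110101
155 = 10011011
Binary: 00111010.00101110.11110101.10011011


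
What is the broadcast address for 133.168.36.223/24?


Network: 133.168.36.0/24
Host bits = 8
Set all host bits to 1:
Broadcast: 133.168.36.255


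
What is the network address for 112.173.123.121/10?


IP:   01110000.10101101.01111011.01111001
Mask: 11111111.11000000.00000000.00000000
AND operation:
Net:  01110000.10000000.00000000.00000000
Network: 112.128.0.0/10


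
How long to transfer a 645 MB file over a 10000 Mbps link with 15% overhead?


Effective throughput = 10000 * (1 - 15/100) = 8500 Mbps
File size in Mb = 645 * 8 = 5160 Mb
Time = 5160 / 8500
Time = 0.6071 seconds


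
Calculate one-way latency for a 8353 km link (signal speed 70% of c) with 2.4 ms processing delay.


Speed = 0.7 * 3e5 km/s = 210000 km/s
Propagation delay = 8353 / 210000 = 0.0398 s = 39.7762 ms
Processing delay = 2.4 ms
Total one-way latency = 42.1762 ms


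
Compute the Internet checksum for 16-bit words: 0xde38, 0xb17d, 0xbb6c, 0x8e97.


Sum all words (with carry folding):
+ 0xde38 = 0xde38
+ 0xb17d = 0x8fb6
+ 0xbb6c = 0x4b23
+ 0x8e97 = 0xd9ba
One's complement: ~0xd9ba
Checksum = 0x2645


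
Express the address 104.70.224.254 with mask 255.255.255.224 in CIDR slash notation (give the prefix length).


Binary: 11111111.11111111.11111111.11100000
Count leading 1s
Prefix: /27


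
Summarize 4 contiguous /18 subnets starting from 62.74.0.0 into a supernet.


Original prefix: /18
Number of subnets: 4 = 2^2
New prefix = 18 - 2 = 16
Supernet: 62.74.0.0/16


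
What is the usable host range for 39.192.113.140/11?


Network: 39.192.0.0
Broadcast: 39.223.255.255
First usable = network + 1
Last usable = broadcast - 1
Range: 39.192.0.1 to 39.223.255.254


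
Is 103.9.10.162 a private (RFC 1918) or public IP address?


RFC 1918 private ranges:
  10.0.0.0/8 (10.0.0.0 - 10.255.255.255)
  172.16.0.0/12 (172.16.0.0 - 172.31.255.255)
  192.168.0.0/16 (192.168.0.0 - 192.168.255.255)
Public (not in any RFC 1918 range)


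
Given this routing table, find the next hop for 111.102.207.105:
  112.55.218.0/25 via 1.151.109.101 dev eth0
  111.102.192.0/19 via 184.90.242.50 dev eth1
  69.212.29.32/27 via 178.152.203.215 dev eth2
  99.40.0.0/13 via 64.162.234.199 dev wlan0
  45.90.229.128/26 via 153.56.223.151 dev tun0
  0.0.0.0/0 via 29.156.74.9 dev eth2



Longest prefix match for 111.102.207.105:
  /25 112.55.218.0: no
  /19 111.102.192.0: MATCH
  /27 69.212.29.32: no
  /13 99.40.0.0: no
  /26 45.90.229.128: no
  /0 0.0.0.0: MATCH
Selected: next-hop 184.90.242.50 via eth1 (matched /19)


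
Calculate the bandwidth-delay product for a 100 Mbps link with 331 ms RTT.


BDP = bandwidth * RTT
= 100 Mbps * 331 ms
= 100 * 1e6 * 331 / 1000 bits
= 33100000 bits
= 4137500 bytes
= 4040.5273 KB
BDP = 33100000 bits (4137500 bytes)


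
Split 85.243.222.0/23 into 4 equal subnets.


New prefix = 23 + 2 = 25
Each subnet has 128 addresses
  85.243.222.0/25
  85.243.222.128/25
  85.243.223.0/25
  85.243.223.128/25
Subnets: 85.243.222.0/25, 85.243.222.128/25, 85.243.223.0/25, 85.243.223.128/25


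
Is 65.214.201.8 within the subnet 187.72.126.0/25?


Subnet network: 187.72.126.0
Test IP AND mask: 65.214.201.0
No, 65.214.201.8 is not in 187.72.126.0/25


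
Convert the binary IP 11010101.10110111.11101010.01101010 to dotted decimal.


11010101 = 213
10110111 = 183
11101010 = 234
01101010 = 106
IP: 213.183.234.106


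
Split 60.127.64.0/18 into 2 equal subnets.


New prefix = 18 + 1 = 19
Each subnet has 8192 addresses
  60.127.64.0/19
  60.127.96.0/19
Subnets: 60.127.64.0/19, 60.127.96.0/19


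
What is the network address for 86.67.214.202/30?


IP:   01010110.01000011.11010110.11001010
Mask: 11111111.11111111.11111111.11111100
AND operation:
Net:  01010110.01000011.11010110.11001000
Network: 86.67.214.200/30


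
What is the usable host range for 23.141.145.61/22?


Network: 23.141.144.0
Broadcast: 23.141.147.255
First usable = network + 1
Last usable = broadcast - 1
Range: 23.141.144.1 to 23.141.147.254


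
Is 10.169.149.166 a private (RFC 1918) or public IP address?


RFC 1918 private ranges:
  10.0.0.0/8 (10.0.0.0 - 10.255.255.255)
  172.16.0.0/12 (172.16.0.0 - 172.31.255.255)
  192.168.0.0/16 (192.168.0.0 - 192.168.255.255)
Private (in 10.0.0.0/8)


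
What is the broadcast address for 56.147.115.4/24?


Network: 56.147.115.0/24
Host bits = 8
Set all host bits to 1:
Broadcast: 56.147.115.255


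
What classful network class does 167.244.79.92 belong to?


First octet: 167
Binary: 10100111
10xxxxxx -> Class B (128-191)
Class B, default mask 255.255.0.0 (/16)


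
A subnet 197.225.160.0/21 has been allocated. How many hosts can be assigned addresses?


Host bits = 32 - 21 = 11
Total addresses = 2^11 = 2048
Usable = total - 2 (network and broadcast)
Usable hosts: 2046


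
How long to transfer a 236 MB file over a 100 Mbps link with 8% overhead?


Effective throughput = 100 * (1 - 8/100) = 92 Mbps
File size in Mb = 236 * 8 = 1888 Mb
Time = 1888 / 92
Time = 20.5217 seconds


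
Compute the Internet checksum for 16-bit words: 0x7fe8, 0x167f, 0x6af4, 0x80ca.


Sum all words (with carry folding):
+ 0x7fe8 = 0x7fe8
+ 0x167f = 0x9667
+ 0x6af4 = 0x015c
+ 0x80ca = 0x8226
One's complement: ~0x8226
Checksum = 0x7dd9


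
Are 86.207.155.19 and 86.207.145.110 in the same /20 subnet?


Mask: 255.255.240.0
86.207.155.19 AND mask = 86.207.144.0
86.207.145.110 AND mask = 86.207.144.0
Yes, same subnet (86.207.144.0)


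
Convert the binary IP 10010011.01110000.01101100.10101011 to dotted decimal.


10010011 = 147
01110000 = 112
01101100 = 108
10101011 = 171
IP: 147.112.108.171


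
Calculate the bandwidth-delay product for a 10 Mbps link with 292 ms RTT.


BDP = bandwidth * RTT
= 10 Mbps * 292 ms
= 10 * 1e6 * 292 / 1000 bits
= 2920000 bits
= 365000 bytes
= 356.4453 KB
BDP = 2920000 bits (365000 bytes)


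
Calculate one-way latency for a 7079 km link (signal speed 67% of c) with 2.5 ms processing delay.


Speed = 0.67 * 3e5 km/s = 201000 km/s
Propagation delay = 7079 / 201000 = 0.0352 s = 35.2189 ms
Processing delay = 2.5 ms
Total one-way latency = 37.7189 ms


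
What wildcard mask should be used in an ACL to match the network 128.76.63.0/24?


Subnet mask: 255.255.255.0
Wildcard = 255.255.255.255 - subnet mask
255 - 255 = 0
255 - 255 = 0
255 - 255 = 0
255 - 0 = 255
Wildcard: 0.0.0.255


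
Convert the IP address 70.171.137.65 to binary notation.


70 = 01000110
171 = 10101011
137 = 10001001
65 = 01000001
Binary: 01000110.10101011.10001001.01000001


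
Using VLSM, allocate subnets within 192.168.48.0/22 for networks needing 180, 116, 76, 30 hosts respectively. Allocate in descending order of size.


180 hosts -> /24 (254 usable): 192.168.48.0/24
116 hosts -> /25 (126 usable): 192.168.49.0/25
76 hosts -> /25 (126 usable): 192.168.49.128/25
30 hosts -> /27 (30 usable): 192.168.50.0/27
Allocation: 192.168.48.0/24 (180 hosts, 254 usable); 192.168.49.0/25 (116 hosts, 126 usable); 192.168.49.128/25 (76 hosts, 126 usable); 192.168.50.0/27 (30 hosts, 30 usable)


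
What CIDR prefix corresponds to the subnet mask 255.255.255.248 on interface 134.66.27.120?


Binary: 11111111.11111111.11111111.11111000
Count leading 1s
Prefix: /29


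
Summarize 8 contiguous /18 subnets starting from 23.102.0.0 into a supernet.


Original prefix: /18
Number of subnets: 8 = 2^3
New prefix = 18 - 3 = 15
Supernet: 23.102.0.0/15


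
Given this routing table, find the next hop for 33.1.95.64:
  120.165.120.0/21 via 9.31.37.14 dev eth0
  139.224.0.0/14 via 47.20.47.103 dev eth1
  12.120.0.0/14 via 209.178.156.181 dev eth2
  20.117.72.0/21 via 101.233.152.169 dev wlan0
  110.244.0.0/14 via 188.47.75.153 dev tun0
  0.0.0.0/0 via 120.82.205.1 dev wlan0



Longest prefix match for 33.1.95.64:
  /21 120.165.120.0: no
  /14 139.224.0.0: no
  /14 12.120.0.0: no
  /21 20.117.72.0: no
  /14 110.244.0.0: no
  /0 0.0.0.0: MATCH
Selected: next-hop 120.82.205.1 via wlan0 (matched /0)


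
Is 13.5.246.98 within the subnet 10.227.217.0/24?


Subnet network: 10.227.217.0
Test IP AND mask: 13.5.246.0
No, 13.5.246.98 is not in 10.227.217.0/24


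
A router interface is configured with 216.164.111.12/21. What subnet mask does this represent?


/21 means 21 network bits, 11 host bits
Binary: 11111111111111111111100000000000
Mask: 255.255.248.0


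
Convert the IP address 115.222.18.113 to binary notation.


115 = 01110011
222 = 11011110
18 = 00010010
113 = 01110001
Binary: 01110011.11011110.00010010.01110001


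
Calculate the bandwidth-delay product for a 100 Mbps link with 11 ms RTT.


BDP = bandwidth * RTT
= 100 Mbps * 11 ms
= 100 * 1e6 * 11 / 1000 bits
= 1100000 bits
= 137500 bytes
= 134.2773 KB
BDP = 1100000 bits (137500 bytes)


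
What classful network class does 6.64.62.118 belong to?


First octet: 6
Binary: 00000110
0xxxxxxx -> Class A (1-126)
Class A, default mask 255.0.0.0 (/8)


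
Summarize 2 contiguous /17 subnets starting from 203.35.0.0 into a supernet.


Original prefix: /17
Number of subnets: 2 = 2^1
New prefix = 17 - 1 = 16
Supernet: 203.35.0.0/16


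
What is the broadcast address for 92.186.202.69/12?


Network: 92.176.0.0/12
Host bits = 20
Set all host bits to 1:
Broadcast: 92.191.255.255


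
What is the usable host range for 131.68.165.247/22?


Network: 131.68.164.0
Broadcast: 131.68.167.255
First usable = network + 1
Last usable = broadcast - 1
Range: 131.68.164.1 to 131.68.167.254


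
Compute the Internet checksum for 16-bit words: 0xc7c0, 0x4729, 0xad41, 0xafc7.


Sum all words (with carry folding):
+ 0xc7c0 = 0xc7c0
+ 0x4729 = 0x0eea
+ 0xad41 = 0xbc2b
+ 0xafc7 = 0x6bf3
One's complement: ~0x6bf3
Checksum = 0x940c


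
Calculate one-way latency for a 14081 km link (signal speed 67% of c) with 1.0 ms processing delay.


Speed = 0.67 * 3e5 km/s = 201000 km/s
Propagation delay = 14081 / 201000 = 0.0701 s = 70.0547 ms
Processing delay = 1.0 ms
Total one-way latency = 71.0547 ms


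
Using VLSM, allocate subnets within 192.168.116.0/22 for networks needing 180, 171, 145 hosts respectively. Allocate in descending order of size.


180 hosts -> /24 (254 usable): 192.168.116.0/24
171 hosts -> /24 (254 usable): 192.168.117.0/24
145 hosts -> /24 (254 usable): 192.168.118.0/24
Allocation: 192.168.116.0/24 (180 hosts, 254 usable); 192.168.117.0/24 (171 hosts, 254 usable); 192.168.118.0/24 (145 hosts, 254 usable)


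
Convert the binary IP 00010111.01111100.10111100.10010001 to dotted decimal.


00010111 = 23
01111100 = 124
10111100 = 188
10010001 = 145
IP: 23.124.188.145


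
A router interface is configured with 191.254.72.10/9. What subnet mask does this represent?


/9 means 9 network bits, 23 host bits
Binary: 11111111100000000000000000000000
Mask: 255.128.0.0


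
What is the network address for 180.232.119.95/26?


IP:   10110100.11101000.01110111.01011111
Mask: 11111111.11111111.11111111.11000000
AND operation:
Net:  10110100.11101000.01110111.01000000
Network: 180.232.119.64/26


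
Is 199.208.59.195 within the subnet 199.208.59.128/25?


Subnet network: 199.208.59.128
Test IP AND mask: 199.208.59.128
Yes, 199.208.59.195 is in 199.208.59.128/25


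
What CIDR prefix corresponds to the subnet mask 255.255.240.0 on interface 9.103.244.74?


Binary: 11111111.11111111.11110000.00000000
Count leading 1s
Prefix: /20


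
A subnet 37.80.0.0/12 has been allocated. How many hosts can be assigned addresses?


Host bits = 32 - 12 = 20
Total addresses = 2^20 = 1048576
Usable = total - 2 (network and broadcast)
Usable hosts: 1048574


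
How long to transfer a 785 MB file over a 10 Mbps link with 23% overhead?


Effective throughput = 10 * (1 - 23/100) = 7.7 Mbps
File size in Mb = 785 * 8 = 6280 Mb
Time = 6280 / 7.7
Time = 815.5844 seconds


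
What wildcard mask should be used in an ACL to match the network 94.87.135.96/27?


Subnet mask: 255.255.255.224
Wildcard = 255.255.255.255 - subnet mask
255 - 255 = 0
255 - 255 = 0
255 - 255 = 0
255 - 224 = 31
Wildcard: 0.0.0.31


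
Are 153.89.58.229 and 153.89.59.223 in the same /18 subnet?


Mask: 255.255.192.0
153.89.58.229 AND mask = 153.89.0.0
153.89.59.223 AND mask = 153.89.0.0
Yes, same subnet (153.89.0.0)


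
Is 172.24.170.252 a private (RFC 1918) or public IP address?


RFC 1918 private ranges:
  10.0.0.0/8 (10.0.0.0 - 10.255.255.255)
  172.16.0.0/12 (172.16.0.0 - 172.31.255.255)
  192.168.0.0/16 (192.168.0.0 - 192.168.255.255)
Private (in 172.16.0.0/12)


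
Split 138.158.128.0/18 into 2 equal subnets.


New prefix = 18 + 1 = 19
Each subnet has 8192 addresses
  138.158.128.0/19
  138.158.160.0/19
Subnets: 138.158.128.0/19, 138.158.160.0/19


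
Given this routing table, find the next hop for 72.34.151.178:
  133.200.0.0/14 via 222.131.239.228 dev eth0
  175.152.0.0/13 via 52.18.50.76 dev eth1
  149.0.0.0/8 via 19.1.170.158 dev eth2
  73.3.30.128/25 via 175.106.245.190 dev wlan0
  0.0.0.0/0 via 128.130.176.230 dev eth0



Longest prefix match for 72.34.151.178:
  /14 133.200.0.0: no
  /13 175.152.0.0: no
  /8 149.0.0.0: no
  /25 73.3.30.128: no
  /0 0.0.0.0: MATCH
Selected: next-hop 128.130.176.230 via eth0 (matched /0)


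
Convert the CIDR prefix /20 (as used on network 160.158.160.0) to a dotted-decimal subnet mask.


/20 means 20 network bits, 12 host bits
Binary: 11111111111111111111000000000000
Mask: 255.255.240.0


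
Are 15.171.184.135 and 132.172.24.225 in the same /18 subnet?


Mask: 255.255.192.0
15.171.184.135 AND mask = 15.171.128.0
132.172.24.225 AND mask = 132.172.0.0
No, different subnets (15.171.128.0 vs 132.172.0.0)


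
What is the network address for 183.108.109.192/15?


IP:   10110111.01101100.01101101.11000000
Mask: 11111111.11111110.00000000.00000000
AND operation:
Net:  10110111.01101100.00000000.00000000
Network: 183.108.0.0/15


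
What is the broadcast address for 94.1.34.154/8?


Network: 94.0.0.0/8
Host bits = 24
Set all host bits to 1:
Broadcast: 94.255.255.255


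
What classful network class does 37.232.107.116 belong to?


First octet: 37
Binary: 00100101
0xxxxxxx -> Class A (1-126)
Class A, default mask 255.0.0.0 (/8)


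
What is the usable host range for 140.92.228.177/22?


Network: 140.92.228.0
Broadcast: 140.92.231.255
First usable = network + 1
Last usable = broadcast - 1
Range: 140.92.228.1 to 140.92.231.254


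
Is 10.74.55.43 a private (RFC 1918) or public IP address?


RFC 1918 private ranges:
  10.0.0.0/8 (10.0.0.0 - 10.255.255.255)
  172.16.0.0/12 (172.16.0.0 - 172.31.255.255)
  192.168.0.0/16 (192.168.0.0 - 192.168.255.255)
Private (in 10.0.0.0/8)


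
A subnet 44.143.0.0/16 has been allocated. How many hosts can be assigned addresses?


Host bits = 32 - 16 = 16
Total addresses = 2^16 = 65536
Usable = total - 2 (network and broadcast)
Usable hosts: 65534


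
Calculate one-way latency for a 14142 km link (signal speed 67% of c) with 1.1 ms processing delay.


Speed = 0.67 * 3e5 km/s = 201000 km/s
Propagation delay = 14142 / 201000 = 0.0704 s = 70.3582 ms
Processing delay = 1.1 ms
Total one-way latency = 71.4582 ms


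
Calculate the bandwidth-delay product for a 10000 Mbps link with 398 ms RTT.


BDP = bandwidth * RTT
= 10000 Mbps * 398 ms
= 10000 * 1e6 * 398 / 1000 bits
= 3980000000 bits
= 497500000 bytes
= 485839.8438 KB
BDP = 3980000000 bits (497500000 bytes)


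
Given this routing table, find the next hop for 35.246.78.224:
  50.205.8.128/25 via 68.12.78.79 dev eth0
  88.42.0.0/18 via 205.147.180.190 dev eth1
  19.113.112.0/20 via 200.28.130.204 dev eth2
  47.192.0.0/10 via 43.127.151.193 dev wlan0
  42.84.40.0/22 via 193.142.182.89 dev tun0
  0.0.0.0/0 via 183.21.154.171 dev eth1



Longest prefix match for 35.246.78.224:
  /25 50.205.8.128: no
  /18 88.42.0.0: no
  /20 19.113.112.0: no
  /10 47.192.0.0: no
  /22 42.84.40.0: no
  /0 0.0.0.0: MATCH
Selected: next-hop 183.21.154.171 via eth1 (matched /0)


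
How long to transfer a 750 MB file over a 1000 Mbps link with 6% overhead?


Effective throughput = 1000 * (1 - 6/100) = 940 Mbps
File size in Mb = 750 * 8 = 6000 Mb
Time = 6000 / 940
Time = 6.383 seconds


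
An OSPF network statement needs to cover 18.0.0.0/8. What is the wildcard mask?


Subnet mask: 255.0.0.0
Wildcard = 255.255.255.255 - subnet mask
255 - 255 = 0
255 - 0 = 255
255 - 0 = 255
255 - 0 = 255
Wildcard: 0.255.255.255


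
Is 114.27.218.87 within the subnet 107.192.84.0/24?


Subnet network: 107.192.84.0
Test IP AND mask: 114.27.218.0
No, 114.27.218.87 is not in 107.192.84.0/24


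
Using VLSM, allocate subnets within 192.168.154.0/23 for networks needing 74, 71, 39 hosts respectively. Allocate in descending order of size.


74 hosts -> /25 (126 usable): 192.168.154.0/25
71 hosts -> /25 (126 usable): 192.168.154.128/25
39 hosts -> /26 (62 usable): 192.168.155.0/26
Allocation: 192.168.154.0/25 (74 hosts, 126 usable); 192.168.154.128/25 (71 hosts, 126 usable); 192.168.155.0/26 (39 hosts, 62 usable)


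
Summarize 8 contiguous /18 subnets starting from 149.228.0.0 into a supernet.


Original prefix: /18
Number of subnets: 8 = 2^3
New prefix = 18 - 3 = 15
Supernet: 149.228.0.0/15


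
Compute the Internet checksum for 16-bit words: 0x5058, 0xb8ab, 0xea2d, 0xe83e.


Sum all words (with carry folding):
+ 0x5058 = 0x5058
+ 0xb8ab = 0x0904
+ 0xea2d = 0xf331
+ 0xe83e = 0xdb70
One's complement: ~0xdb70
Checksum = 0x248f


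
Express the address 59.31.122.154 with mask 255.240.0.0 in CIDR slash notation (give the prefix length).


Binary: 11111111.11110000.00000000.00000000
Count leading 1s
Prefix: /12


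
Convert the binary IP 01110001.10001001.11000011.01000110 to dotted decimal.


01110001 = 113
10001001 = 137
11000011 = 195
01000110 = 70
IP: 113.137.195.70


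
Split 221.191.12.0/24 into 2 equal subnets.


New prefix = 24 + 1 = 25
Each subnet has 128 addresses
  221.191.12.0/25
  221.191.12.128/25
Subnets: 221.191.12.0/25, 221.191.12.128/25


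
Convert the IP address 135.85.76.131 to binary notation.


135 = 10000111
85 = 01010101
76 = 01001100
131 = 10000011
Binary: 10000111.01010101.01001100.10000011


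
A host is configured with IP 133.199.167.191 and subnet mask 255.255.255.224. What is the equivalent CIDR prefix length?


Binary: 11111111.11111111.11111111.11100000
Count leading 1s
Prefix: /27


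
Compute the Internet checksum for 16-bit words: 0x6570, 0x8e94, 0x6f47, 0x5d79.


Sum all words (with carry folding):
+ 0x6570 = 0x6570
+ 0x8e94 = 0xf404
+ 0x6f47 = 0x634c
+ 0x5d79 = 0xc0c5
One's complement: ~0xc0c5
Checksum = 0x3f3a


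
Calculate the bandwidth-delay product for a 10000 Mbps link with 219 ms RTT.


BDP = bandwidth * RTT
= 10000 Mbps * 219 ms
= 10000 * 1e6 * 219 / 1000 bits
= 2190000000 bits
= 273750000 bytes
= 267333.9844 KB
BDP = 2190000000 bits (273750000 bytes)


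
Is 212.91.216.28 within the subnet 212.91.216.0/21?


Subnet network: 212.91.216.0
Test IP AND mask: 212.91.216.0
Yes, 212.91.216.28 is in 212.91.216.0/21


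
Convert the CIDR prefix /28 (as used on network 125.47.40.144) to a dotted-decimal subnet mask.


/28 means 28 network bits, 4 host bits
Binary: 11111111111111111111111111110000
Mask: 255.255.255.240


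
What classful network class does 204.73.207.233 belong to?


First octet: 204
Binary: 11001100
110xxxxx -> Class C (192-223)
Class C, default mask 255.255.255.0 (/24)


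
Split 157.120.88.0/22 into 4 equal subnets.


New prefix = 22 + 2 = 24
Each subnet has 256 addresses
  157.120.88.0/24
  157.120.89.0/24
  157.120.90.0/24
  157.120.91.0/24
Subnets: 157.120.88.0/24, 157.120.89.0/24, 157.120.90.0/24, 157.120.91.0/24


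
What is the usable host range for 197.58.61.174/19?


Network: 197.58.32.0
Broadcast: 197.58.63.255
First usable = network + 1
Last usable = broadcast - 1
Range: 197.58.32.1 to 197.58.63.254


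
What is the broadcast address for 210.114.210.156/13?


Network: 210.112.0.0/13
Host bits = 19
Set all host bits to 1:
Broadcast: 210.119.255.255


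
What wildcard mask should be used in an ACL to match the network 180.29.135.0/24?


Subnet mask: 255.255.255.0
Wildcard = 255.255.255.255 - subnet mask
255 - 255 = 0
255 - 255 = 0
255 - 255 = 0
255 - 0 = 255
Wildcard: 0.0.0.255


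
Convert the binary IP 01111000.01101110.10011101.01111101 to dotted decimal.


01111000 = 120
01101110 = 110
10011101 = 157
01111101 = 125
IP: 120.110.157.125


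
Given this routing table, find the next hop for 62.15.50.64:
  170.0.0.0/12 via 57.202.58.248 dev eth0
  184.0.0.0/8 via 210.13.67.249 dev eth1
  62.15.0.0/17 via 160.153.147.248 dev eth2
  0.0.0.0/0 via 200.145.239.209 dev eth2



Longest prefix match for 62.15.50.64:
  /12 170.0.0.0: no
  /8 184.0.0.0: no
  /17 62.15.0.0: MATCH
  /0 0.0.0.0: MATCH
Selected: next-hop 160.153.147.248 via eth2 (matched /17)


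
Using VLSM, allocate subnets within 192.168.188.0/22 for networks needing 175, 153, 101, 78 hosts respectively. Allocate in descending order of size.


175 hosts -> /24 (254 usable): 192.168.188.0/24
153 hosts -> /24 (254 usable): 192.168.189.0/24
101 hosts -> /25 (126 usable): 192.168.190.0/25
78 hosts -> /25 (126 usable): 192.168.190.128/25
Allocation: 192.168.188.0/24 (175 hosts, 254 usable); 192.168.189.0/24 (153 hosts, 254 usable); 192.168.190.0/25 (101 hosts, 126 usable); 192.168.190.128/25 (78 hosts, 126 usable)


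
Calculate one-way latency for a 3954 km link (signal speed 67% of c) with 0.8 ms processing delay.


Speed = 0.67 * 3e5 km/s = 201000 km/s
Propagation delay = 3954 / 201000 = 0.0197 s = 19.6716 ms
Processing delay = 0.8 ms
Total one-way latency = 20.4716 ms


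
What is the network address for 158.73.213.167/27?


IP:   10011110.01001001.11010101.10100111
Mask: 11111111.11111111.11111111.11100000
AND operation:
Net:  10011110.01001001.11010101.10100000
Network: 158.73.213.160/27


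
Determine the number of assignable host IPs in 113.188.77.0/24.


Host bits = 32 - 24 = 8
Total addresses = 2^8 = 256
Usable = total - 2 (network and broadcast)
Usable hosts: 254


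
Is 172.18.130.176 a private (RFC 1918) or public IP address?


RFC 1918 private ranges:
  10.0.0.0/8 (10.0.0.0 - 10.255.255.255)
  172.16.0.0/12 (172.16.0.0 - 172.31.255.255)
  192.168.0.0/16 (192.168.0.0 - 192.168.255.255)
Private (in 172.16.0.0/12)


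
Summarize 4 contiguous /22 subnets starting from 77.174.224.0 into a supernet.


Original prefix: /22
Number of subnets: 4 = 2^2
New prefix = 22 - 2 = 20
Supernet: 77.174.224.0/20


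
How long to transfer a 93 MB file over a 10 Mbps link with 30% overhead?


Effective throughput = 10 * (1 - 30/100) = 7 Mbps
File size in Mb = 93 * 8 = 744 Mb
Time = 744 / 7
Time = 106.2857 seconds


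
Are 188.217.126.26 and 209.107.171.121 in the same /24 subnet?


Mask: 255.255.255.0
188.217.126.26 AND mask = 188.217.126.0
209.107.171.121 AND mask = 209.107.171.0
No, different subnets (188.217.126.0 vs 209.107.171.0)


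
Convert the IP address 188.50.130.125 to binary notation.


188 = 10111100
50 = 00110010
130 = 10000010
125 = 01111101
Binary: 10111100.00110010.10000010.01111101


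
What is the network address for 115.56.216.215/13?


IP:   01110011.00111000.11011000.11010111
Mask: 11111111.11111000.00000000.00000000
AND operation:
Net:  01110011.00111000.00000000.00000000
Network: 115.56.0.0/13


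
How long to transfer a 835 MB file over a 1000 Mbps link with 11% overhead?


Effective throughput = 1000 * (1 - 11/100) = 890 Mbps
File size in Mb = 835 * 8 = 6680 Mb
Time = 6680 / 890
Time = 7.5056 seconds


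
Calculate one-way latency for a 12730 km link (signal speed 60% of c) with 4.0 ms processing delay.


Speed = 0.6 * 3e5 km/s = 180000 km/s
Propagation delay = 12730 / 180000 = 0.0707 s = 70.7222 ms
Processing delay = 4.0 ms
Total one-way latency = 74.7222 ms


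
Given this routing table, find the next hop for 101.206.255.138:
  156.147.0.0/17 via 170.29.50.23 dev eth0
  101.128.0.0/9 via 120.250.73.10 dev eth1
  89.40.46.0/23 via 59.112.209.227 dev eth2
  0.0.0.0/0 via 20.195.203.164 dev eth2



Longest prefix match for 101.206.255.138:
  /17 156.147.0.0: no
  /9 101.128.0.0: MATCH
  /23 89.40.46.0: no
  /0 0.0.0.0: MATCH
Selected: next-hop 120.250.73.10 via eth1 (matched /9)


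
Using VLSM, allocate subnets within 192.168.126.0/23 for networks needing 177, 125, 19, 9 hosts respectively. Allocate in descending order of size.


177 hosts -> /24 (254 usable): 192.168.126.0/24
125 hosts -> /25 (126 usable): 192.168.127.0/25
19 hosts -> /27 (30 usable): 192.168.127.128/27
9 hosts -> /28 (14 usable): 192.168.127.160/28
Allocation: 192.168.126.0/24 (177 hosts, 254 usable); 192.168.127.0/25 (125 hosts, 126 usable); 192.168.127.128/27 (19 hosts, 30 usable); 192.168.127.160/28 (9 hosts, 14 usable)


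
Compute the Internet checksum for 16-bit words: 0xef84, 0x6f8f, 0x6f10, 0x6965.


Sum all words (with carry folding):
+ 0xef84 = 0xef84
+ 0x6f8f = 0x5f14
+ 0x6f10 = 0xce24
+ 0x6965 = 0x378a
One's complement: ~0x378a
Checksum = 0xc875


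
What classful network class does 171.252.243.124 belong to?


First octet: 171
Binary: 10101011
10xxxxxx -> Class B (128-191)
Class B, default mask 255.255.0.0 (/16)


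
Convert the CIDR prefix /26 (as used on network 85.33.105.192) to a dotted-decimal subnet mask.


/26 means 26 network bits, 6 host bits
Binary: 11111111111111111111111111000000
Mask: 255.255.255.192
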